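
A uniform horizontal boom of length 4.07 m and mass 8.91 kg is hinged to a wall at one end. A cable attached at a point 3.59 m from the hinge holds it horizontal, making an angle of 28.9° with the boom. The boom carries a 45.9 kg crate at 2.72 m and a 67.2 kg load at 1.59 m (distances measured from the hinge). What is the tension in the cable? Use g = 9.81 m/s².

T ≈ 1410 N

Take moments about the hinge.
Beam weight: 8.91 × 9.81 = 87.41 N down at 2.035 m → arm 2.035 m, τ = 87.41 × 2.035 = 177.9 N·m clockwise.
Crate: 45.9 × 9.81 = 450.3 N down at 2.72 m → arm 2.72 m, τ = 450.3 × 2.72 = 1225 N·m clockwise.
Load: 67.2 × 9.81 = 659.2 N down at 1.59 m → arm 1.59 m, τ = 659.2 × 1.59 = 1048 N·m clockwise.
Total clockwise load moment = 2451 N·m.
The cable tension T acts at 3.59 m; only its component perpendicular to the boom, T sinθ, produces torque. sin 28.9° = 0.4833.
For rotational equilibrium, T × 3.59 × 0.4833 = 2451, so T = 2451 / 1.735 = 1410 N.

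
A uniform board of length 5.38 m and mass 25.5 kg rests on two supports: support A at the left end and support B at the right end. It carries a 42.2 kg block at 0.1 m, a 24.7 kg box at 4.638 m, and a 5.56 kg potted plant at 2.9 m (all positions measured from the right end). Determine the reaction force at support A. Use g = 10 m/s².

R_A ≈ 378 N

Taking torques about support B:
Beam weight: 25.5 × 10 = 255 N down at 2.69 m → arm 2.69 m, τ = 255 × 2.69 = 685.9 N·m counterclockwise.
Block: 42.2 × 10 = 422 N down at 0.1 m → arm 0.1 m, τ = 422 × 0.1 = 42.2 N·m counterclockwise.
Box: 24.7 × 10 = 247 N down at 4.638 m → arm 4.638 m, τ = 247 × 4.638 = 1146 N·m counterclockwise.
Potted plant: 5.56 × 10 = 55.6 N down at 2.9 m → arm 2.9 m, τ = 55.6 × 2.9 = 161.2 N·m counterclockwise.
Net load moment about support B = 2035 N·m counterclockwise.
Reaction R at support A is upward at 5.38 m, arm 5.38 m → moment R × 5.38 clockwise.
For rotational equilibrium, R × 5.38 = 2035, so R = 378 N.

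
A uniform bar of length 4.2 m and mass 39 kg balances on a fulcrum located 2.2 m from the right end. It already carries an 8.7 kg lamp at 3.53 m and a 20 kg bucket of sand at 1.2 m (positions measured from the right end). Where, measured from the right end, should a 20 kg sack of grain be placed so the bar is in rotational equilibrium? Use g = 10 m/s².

Choose the fulcrum (at 2.2 m from the right end) as the axis so the support reaction has zero arm there.
Beam weight: 39 × 10 = 390 N down at 2.1 m → arm 0.1 m, τ = 390 × 0.1 = 39 N·m clockwise.
Lamp: 8.7 × 10 = 87 N down at 3.53 m → arm 1.33 m, τ = 87 × 1.33 = 115.7 N·m counterclockwise.
Bucket of sand: 20 × 10 = 200 N down at 1.2 m → arm 1 m, τ = 200 × 1 = 200 N·m clockwise.
Net moment of existing loads = 123.3 N·m clockwise.
The sack of grain weighs 20 × 10 = 200 N and must supply an equal counterclockwise moment, so its lever arm about the fulcrum is 123.3 / 200 = 0.616 m.
That puts it at 2.2 + 0.616 = 2.82 m from the right end.

x ≈ 2.82 m from the right end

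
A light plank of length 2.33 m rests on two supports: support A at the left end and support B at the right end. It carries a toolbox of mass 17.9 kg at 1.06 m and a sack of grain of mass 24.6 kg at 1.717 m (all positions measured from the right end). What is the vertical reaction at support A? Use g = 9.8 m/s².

Sum moments about support B (its reaction then has zero moment arm).
Toolbox: 17.9 × 9.8 = 175.4 N down at 1.06 m → arm 1.06 m, τ = 175.4 × 1.06 = 185.9 N·m counterclockwise.
Sack of grain: 24.6 × 9.8 = 241.1 N down at 1.717 m → arm 1.717 m, τ = 241.1 × 1.717 = 414 N·m counterclockwise.
Net load moment about support B = 599.9 N·m counterclockwise.
Reaction R at support A is upward at 2.33 m, arm 2.33 m → moment R × 2.33 clockwise.
Στ = 0 ⇒ R × 2.33 = 599.9 ⇒ R = 257 N.

R_A ≈ 257 N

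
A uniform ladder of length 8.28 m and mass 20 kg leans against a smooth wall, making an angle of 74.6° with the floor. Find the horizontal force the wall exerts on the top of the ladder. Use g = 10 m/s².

Take moments about the foot of the ladder.
Ladder weight 20×10 = 200 N acts at 4.14 m along the ladder; its horizontal arm is 4.14·cos74.6° = 1.099 m → τ = 219.8 N·m clockwise.
Wall normal N acts horizontally at the top; its moment arm is the height L sinθ = 8.28·sin74.6° = 7.983 m, counterclockwise.
Balancing moments: N × 7.983 = 219.8, giving N = 27.5 N.

N_wall ≈ 27.5 N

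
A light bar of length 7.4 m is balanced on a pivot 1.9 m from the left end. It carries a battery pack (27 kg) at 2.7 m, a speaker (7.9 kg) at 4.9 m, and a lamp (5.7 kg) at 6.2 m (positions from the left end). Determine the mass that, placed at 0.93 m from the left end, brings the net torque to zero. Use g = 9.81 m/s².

m ≈ 72 kg

Taking torques about the pivot (at 1.9 m from the left end):
Battery pack: 27 × 9.81 = 264.9 N down at 2.7 m → arm 0.8 m, τ = 264.9 × 0.8 = 211.9 N·m clockwise.
Speaker: 7.9 × 9.81 = 77.5 N down at 4.9 m → arm 3 m, τ = 77.5 × 3 = 232.5 N·m clockwise.
Lamp: 5.7 × 9.81 = 55.92 N down at 6.2 m → arm 4.3 m, τ = 55.92 × 4.3 = 240.5 N·m clockwise.
Net moment of known loads = 684.9 N·m clockwise.
An unknown mass m at 0.93 m has arm 0.97 m; its moment is m·g·0.97 counterclockwise.
Balancing moments: m × 9.81 × 0.97 = 684.9, giving m = 684.9 / (9.81 × 0.97) = 72 kg.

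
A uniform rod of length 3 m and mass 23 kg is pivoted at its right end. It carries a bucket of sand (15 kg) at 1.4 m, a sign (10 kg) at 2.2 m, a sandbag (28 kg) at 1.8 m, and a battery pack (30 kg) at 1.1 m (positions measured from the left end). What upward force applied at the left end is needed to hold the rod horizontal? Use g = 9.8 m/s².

F ≈ 513 N

Sum moments about the right end (the unknown pivot reaction has zero arm there).
Beam weight: 23 × 9.8 = 225.4 N down at 1.5 m → arm 1.5 m, τ = 225.4 × 1.5 = 338.1 N·m counterclockwise.
Bucket of sand: 15 × 9.8 = 147 N down at 1.4 m → arm 1.6 m, τ = 147 × 1.6 = 235.2 N·m counterclockwise.
Sign: 10 × 9.8 = 98 N down at 2.2 m → arm 0.8 m, τ = 98 × 0.8 = 78.4 N·m counterclockwise.
Sandbag: 28 × 9.8 = 274.4 N down at 1.8 m → arm 1.2 m, τ = 274.4 × 1.2 = 329.3 N·m counterclockwise.
Battery pack: 30 × 9.8 = 294 N down at 1.1 m → arm 1.9 m, τ = 294 × 1.9 = 558.6 N·m counterclockwise.
Net moment of the loads = 1540 N·m counterclockwise.
The upward force F acts at the left end, arm 3 m, giving F × 3 clockwise.
For rotational equilibrium, F × 3 = 1540, so F = 1540 / 3 = 513 N.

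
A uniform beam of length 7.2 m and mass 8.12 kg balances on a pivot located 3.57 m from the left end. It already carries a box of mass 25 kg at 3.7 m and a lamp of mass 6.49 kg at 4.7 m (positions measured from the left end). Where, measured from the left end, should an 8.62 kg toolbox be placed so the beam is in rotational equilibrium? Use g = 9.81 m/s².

x ≈ 2.31 m from the left end

About the pivot (at 3.57 m from the left end):
Beam weight: 8.12 × 9.81 = 79.66 N down at 3.6 m → arm 0.03 m, τ = 79.66 × 0.03 = 2.39 N·m clockwise.
Box: 25 × 9.81 = 245.2 N down at 3.7 m → arm 0.13 m, τ = 245.2 × 0.13 = 31.88 N·m clockwise.
Lamp: 6.49 × 9.81 = 63.67 N down at 4.7 m → arm 1.13 m, τ = 63.67 × 1.13 = 71.95 N·m clockwise.
Net moment of existing loads = 106.2 N·m clockwise.
The toolbox weighs 8.62 × 9.81 = 84.56 N and must supply an equal counterclockwise moment, so its lever arm about the pivot is 106.2 / 84.56 = 1.26 m.
That puts it at 3.57 − 1.26 = 2.31 m from the left end.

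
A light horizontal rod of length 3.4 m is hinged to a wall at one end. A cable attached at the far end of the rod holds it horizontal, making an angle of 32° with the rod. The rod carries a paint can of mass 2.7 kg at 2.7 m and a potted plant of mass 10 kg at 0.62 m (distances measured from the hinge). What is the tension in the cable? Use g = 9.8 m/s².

T ≈ 73.4 N

Sum moments about the hinge (the unknown hinge reaction has zero arm there).
Paint can: 2.7 × 9.8 = 26.46 N down at 2.7 m → arm 2.7 m, τ = 26.46 × 2.7 = 71.44 N·m clockwise.
Potted plant: 10 × 9.8 = 98 N down at 0.62 m → arm 0.62 m, τ = 98 × 0.62 = 60.76 N·m clockwise.
Total clockwise load moment = 132.2 N·m.
The cable tension T acts at 3.4 m; only its component perpendicular to the rod, T sinθ, produces torque. sin 32° = 0.5299.
Balancing moments: T × 3.4 × 0.5299 = 132.2, giving T = 132.2 / 1.802 = 73.4 N.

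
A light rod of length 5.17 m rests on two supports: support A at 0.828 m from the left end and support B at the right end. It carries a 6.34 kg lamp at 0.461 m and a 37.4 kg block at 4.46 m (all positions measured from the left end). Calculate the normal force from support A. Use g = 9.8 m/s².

R_A ≈ 127 N

Taking torques about support B:
Lamp: 6.34 × 9.8 = 62.13 N down at 0.461 m → arm 4.709 m, τ = 62.13 × 4.709 = 292.6 N·m counterclockwise.
Block: 37.4 × 9.8 = 366.5 N down at 4.46 m → arm 0.71 m, τ = 366.5 × 0.71 = 260.2 N·m counterclockwise.
Net load moment about support B = 552.8 N·m counterclockwise.
Reaction R at support A is upward at 0.828 m, arm 4.342 m → moment R × 4.342 clockwise.
Balancing moments: R × 4.342 = 552.8, giving R = 127 N.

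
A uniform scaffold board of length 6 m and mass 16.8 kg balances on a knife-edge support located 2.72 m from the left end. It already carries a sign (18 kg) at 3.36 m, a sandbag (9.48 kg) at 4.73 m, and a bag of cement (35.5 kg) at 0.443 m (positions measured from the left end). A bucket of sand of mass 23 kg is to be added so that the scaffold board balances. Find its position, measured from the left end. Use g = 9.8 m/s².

x ≈ 4.7 m from the left end

Sum moments about the knife-edge support (at 2.72 m from the left end) (the support reaction has zero arm there).
Beam weight: 16.8 × 9.8 = 164.6 N down at 3 m → arm 0.28 m, τ = 164.6 × 0.28 = 46.09 N·m clockwise.
Sign: 18 × 9.8 = 176.4 N down at 3.36 m → arm 0.64 m, τ = 176.4 × 0.64 = 112.9 N·m clockwise.
Sandbag: 9.48 × 9.8 = 92.9 N down at 4.73 m → arm 2.01 m, τ = 92.9 × 2.01 = 186.7 N·m clockwise.
Bag of cement: 35.5 × 9.8 = 347.9 N down at 0.443 m → arm 2.277 m, τ = 347.9 × 2.277 = 792.2 N·m counterclockwise.
Net moment of existing loads = 446.5 N·m counterclockwise.
The bucket of sand weighs 23 × 9.8 = 225.4 N and must supply an equal clockwise moment, so its lever arm about the knife-edge support is 446.5 / 225.4 = 1.98 m.
That puts it at 2.72 + 1.98 = 4.7 m from the left end.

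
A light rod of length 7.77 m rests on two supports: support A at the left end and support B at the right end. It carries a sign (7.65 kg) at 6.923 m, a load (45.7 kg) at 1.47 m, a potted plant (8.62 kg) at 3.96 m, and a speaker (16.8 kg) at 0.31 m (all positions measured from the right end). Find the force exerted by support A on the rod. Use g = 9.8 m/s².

R_A ≈ 201 N

Taking torques about support B:
Sign: 7.65 × 9.8 = 74.97 N down at 6.923 m → arm 6.923 m, τ = 74.97 × 6.923 = 519 N·m counterclockwise.
Load: 45.7 × 9.8 = 447.9 N down at 1.47 m → arm 1.47 m, τ = 447.9 × 1.47 = 658.4 N·m counterclockwise.
Potted plant: 8.62 × 9.8 = 84.48 N down at 3.96 m → arm 3.96 m, τ = 84.48 × 3.96 = 334.5 N·m counterclockwise.
Speaker: 16.8 × 9.8 = 164.6 N down at 0.31 m → arm 0.31 m, τ = 164.6 × 0.31 = 51.03 N·m counterclockwise.
Net load moment about support B = 1563 N·m counterclockwise.
Reaction R at support A is upward at 7.77 m, arm 7.77 m → moment R × 7.77 clockwise.
Setting net torque to zero: R × 7.77 = 1563 → R = 201 N.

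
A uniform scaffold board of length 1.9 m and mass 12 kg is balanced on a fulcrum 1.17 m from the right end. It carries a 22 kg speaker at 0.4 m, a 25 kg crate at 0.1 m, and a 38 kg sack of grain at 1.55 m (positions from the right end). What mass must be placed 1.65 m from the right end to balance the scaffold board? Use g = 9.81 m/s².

Sum moments about the fulcrum (at 1.17 m from the right end) (the support reaction has zero arm there).
Beam weight: 12 × 9.81 = 117.7 N down at 0.95 m → arm 0.22 m, τ = 117.7 × 0.22 = 25.89 N·m clockwise.
Speaker: 22 × 9.81 = 215.8 N down at 0.4 m → arm 0.77 m, τ = 215.8 × 0.77 = 166.2 N·m clockwise.
Crate: 25 × 9.81 = 245.2 N down at 0.1 m → arm 1.07 m, τ = 245.2 × 1.07 = 262.4 N·m clockwise.
Sack of grain: 38 × 9.81 = 372.8 N down at 1.55 m → arm 0.38 m, τ = 372.8 × 0.38 = 141.7 N·m counterclockwise.
Net moment of known loads = 312.8 N·m clockwise.
An unknown mass m at 1.65 m has arm 0.48 m; its moment is m·g·0.48 counterclockwise.
Setting net torque to zero: m × 9.81 × 0.48 = 312.8 → m = 312.8 / (9.81 × 0.48) = 66.4 kg.

m ≈ 66.4 kg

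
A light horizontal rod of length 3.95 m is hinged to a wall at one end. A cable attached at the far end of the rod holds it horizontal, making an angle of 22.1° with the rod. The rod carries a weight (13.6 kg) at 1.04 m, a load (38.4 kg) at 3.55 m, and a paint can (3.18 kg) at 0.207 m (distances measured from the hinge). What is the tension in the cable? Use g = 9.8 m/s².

T ≈ 997 N

Taking torques about the hinge:
Weight: 13.6 × 9.8 = 133.3 N down at 1.04 m → arm 1.04 m, τ = 133.3 × 1.04 = 138.6 N·m clockwise.
Load: 38.4 × 9.8 = 376.3 N down at 3.55 m → arm 3.55 m, τ = 376.3 × 3.55 = 1336 N·m clockwise.
Paint can: 3.18 × 9.8 = 31.16 N down at 0.207 m → arm 0.207 m, τ = 31.16 × 0.207 = 6.45 N·m clockwise.
Total clockwise load moment = 1481 N·m.
The cable tension T acts at 3.95 m; only its component perpendicular to the rod, T sinθ, produces torque. sin 22.1° = 0.3762.
Setting net torque to zero: T × 3.95 × 0.3762 = 1481 → T = 1481 / 1.486 = 997 N.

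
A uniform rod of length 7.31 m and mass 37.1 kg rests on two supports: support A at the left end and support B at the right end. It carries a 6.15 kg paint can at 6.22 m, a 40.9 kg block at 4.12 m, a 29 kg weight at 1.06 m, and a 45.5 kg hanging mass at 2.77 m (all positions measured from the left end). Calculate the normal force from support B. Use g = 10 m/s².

R_B ≈ 683 N

Taking torques about support A:
Beam weight: 37.1 × 10 = 371 N down at 3.655 m → arm 3.655 m, τ = 371 × 3.655 = 1356 N·m clockwise.
Paint can: 6.15 × 10 = 61.5 N down at 6.22 m → arm 6.22 m, τ = 61.5 × 6.22 = 382.5 N·m clockwise.
Block: 40.9 × 10 = 409 N down at 4.12 m → arm 4.12 m, τ = 409 × 4.12 = 1685 N·m clockwise.
Weight: 29 × 10 = 290 N down at 1.06 m → arm 1.06 m, τ = 290 × 1.06 = 307.4 N·m clockwise.
Hanging mass: 45.5 × 10 = 455 N down at 2.77 m → arm 2.77 m, τ = 455 × 2.77 = 1260 N·m clockwise.
Net load moment about support A = 4991 N·m clockwise.
Reaction R at support B is upward at 7.31 m, arm 7.31 m → moment R × 7.31 counterclockwise.
Setting net torque to zero: R × 7.31 = 4991 → R = 683 N.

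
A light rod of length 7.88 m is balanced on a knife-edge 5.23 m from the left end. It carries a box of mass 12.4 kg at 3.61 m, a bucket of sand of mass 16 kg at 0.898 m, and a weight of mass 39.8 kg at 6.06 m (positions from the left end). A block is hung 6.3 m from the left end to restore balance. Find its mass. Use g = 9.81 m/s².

m ≈ 52.7 kg

Take moments about the knife-edge (at 5.23 m from the left end).
Box: 12.4 × 9.81 = 121.6 N down at 3.61 m → arm 1.62 m, τ = 121.6 × 1.62 = 197 N·m counterclockwise.
Bucket of sand: 16 × 9.81 = 157 N down at 0.898 m → arm 4.332 m, τ = 157 × 4.332 = 680.1 N·m counterclockwise.
Weight: 39.8 × 9.81 = 390.4 N down at 6.06 m → arm 0.83 m, τ = 390.4 × 0.83 = 324 N·m clockwise.
Net moment of known loads = 553.1 N·m counterclockwise.
An unknown mass m at 6.3 m has arm 1.07 m; its moment is m·g·1.07 clockwise.
Setting net torque to zero: m × 9.81 × 1.07 = 553.1 → m = 553.1 / (9.81 × 1.07) = 52.7 kg.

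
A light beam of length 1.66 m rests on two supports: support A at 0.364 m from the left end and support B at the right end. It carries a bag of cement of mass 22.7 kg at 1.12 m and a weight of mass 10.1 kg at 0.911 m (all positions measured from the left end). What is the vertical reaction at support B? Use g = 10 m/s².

R_B ≈ 175 N

Take moments about support A.
Bag of cement: 22.7 × 10 = 227 N down at 1.12 m → arm 0.756 m, τ = 227 × 0.756 = 171.6 N·m clockwise.
Weight: 10.1 × 10 = 101 N down at 0.911 m → arm 0.547 m, τ = 101 × 0.547 = 55.25 N·m clockwise.
Net load moment about support A = 226.8 N·m clockwise.
Reaction R at support B is upward at 1.66 m, arm 1.296 m → moment R × 1.296 counterclockwise.
Balancing moments: R × 1.296 = 226.8, giving R = 175 N.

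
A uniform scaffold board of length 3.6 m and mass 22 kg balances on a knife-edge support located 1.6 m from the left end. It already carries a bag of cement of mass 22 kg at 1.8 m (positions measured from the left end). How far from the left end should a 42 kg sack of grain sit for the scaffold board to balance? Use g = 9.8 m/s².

Taking torques about the knife-edge support (at 1.6 m from the left end):
Beam weight: 22 × 9.8 = 215.6 N down at 1.8 m → arm 0.2 m, τ = 215.6 × 0.2 = 43.12 N·m clockwise.
Bag of cement: 22 × 9.8 = 215.6 N down at 1.8 m → arm 0.2 m, τ = 215.6 × 0.2 = 43.12 N·m clockwise.
Net moment of existing loads = 86.24 N·m clockwise.
The sack of grain weighs 42 × 9.8 = 411.6 N and must supply an equal counterclockwise moment, so its lever arm about the knife-edge support is 86.24 / 411.6 = 0.21 m.
That puts it at 1.6 − 0.21 = 1.39 m from the left end.

x ≈ 1.39 m from the left end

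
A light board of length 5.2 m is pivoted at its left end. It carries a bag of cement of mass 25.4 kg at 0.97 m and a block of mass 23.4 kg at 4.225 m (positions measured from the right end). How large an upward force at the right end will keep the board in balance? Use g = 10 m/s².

Choose the left end as the axis so the unknown pivot reaction has zero arm there.
Bag of cement: 25.4 × 10 = 254 N down at 0.97 m → arm 4.23 m, τ = 254 × 4.23 = 1074 N·m clockwise.
Block: 23.4 × 10 = 234 N down at 4.225 m → arm 0.975 m, τ = 234 × 0.975 = 228.2 N·m clockwise.
Net moment of the loads = 1302 N·m clockwise.
The upward force F acts at the right end, arm 5.2 m, giving F × 5.2 counterclockwise.
Στ = 0 ⇒ F × 5.2 = 1302 ⇒ F = 1302 / 5.2 = 250 N.

F ≈ 250 N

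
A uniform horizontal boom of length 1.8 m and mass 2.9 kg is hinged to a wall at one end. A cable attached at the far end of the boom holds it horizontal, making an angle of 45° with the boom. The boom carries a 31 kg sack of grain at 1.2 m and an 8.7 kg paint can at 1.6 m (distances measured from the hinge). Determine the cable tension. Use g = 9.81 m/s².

T ≈ 414 N

Taking torques about the hinge:
Beam weight: 2.9 × 9.81 = 28.45 N down at 0.9 m → arm 0.9 m, τ = 28.45 × 0.9 = 25.61 N·m clockwise.
Sack of grain: 31 × 9.81 = 304.1 N down at 1.2 m → arm 1.2 m, τ = 304.1 × 1.2 = 364.9 N·m clockwise.
Paint can: 8.7 × 9.81 = 85.35 N down at 1.6 m → arm 1.6 m, τ = 85.35 × 1.6 = 136.6 N·m clockwise.
Total clockwise load moment = 527.1 N·m.
The cable tension T acts at 1.8 m; only its component perpendicular to the boom, T sinθ, produces torque. sin 45° = 0.7071.
Setting net torque to zero: T × 1.8 × 0.7071 = 527.1 → T = 527.1 / 1.273 = 414 N.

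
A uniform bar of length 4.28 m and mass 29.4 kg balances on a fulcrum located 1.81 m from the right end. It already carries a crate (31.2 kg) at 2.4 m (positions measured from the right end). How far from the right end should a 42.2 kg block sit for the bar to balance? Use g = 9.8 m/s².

Take moments about the fulcrum (at 1.81 m from the right end).
Beam weight: 29.4 × 9.8 = 288.1 N down at 2.14 m → arm 0.33 m, τ = 288.1 × 0.33 = 95.07 N·m counterclockwise.
Crate: 31.2 × 9.8 = 305.8 N down at 2.4 m → arm 0.59 m, τ = 305.8 × 0.59 = 180.4 N·m counterclockwise.
Net moment of existing loads = 275.5 N·m counterclockwise.
The block weighs 42.2 × 9.8 = 413.6 N and must supply an equal clockwise moment, so its lever arm about the fulcrum is 275.5 / 413.6 = 0.666 m.
That puts it at 1.81 − 0.666 = 1.14 m from the right end.

x ≈ 1.14 m from the right end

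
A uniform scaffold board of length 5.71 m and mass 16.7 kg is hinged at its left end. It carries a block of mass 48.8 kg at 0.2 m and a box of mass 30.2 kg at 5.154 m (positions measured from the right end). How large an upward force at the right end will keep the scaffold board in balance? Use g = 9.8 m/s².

F ≈ 572 N

Choose the left end as the axis so the unknown pivot reaction has zero arm there.
Beam weight: 16.7 × 9.8 = 163.7 N down at 2.855 m → arm 2.855 m, τ = 163.7 × 2.855 = 467.4 N·m clockwise.
Block: 48.8 × 9.8 = 478.2 N down at 0.2 m → arm 5.51 m, τ = 478.2 × 5.51 = 2635 N·m clockwise.
Box: 30.2 × 9.8 = 296 N down at 5.154 m → arm 0.556 m, τ = 296 × 0.556 = 164.6 N·m clockwise.
Net moment of the loads = 3267 N·m clockwise.
The upward force F acts at the right end, arm 5.71 m, giving F × 5.71 counterclockwise.
Στ = 0 ⇒ F × 5.71 = 3267 ⇒ F = 3267 / 5.71 = 572 N.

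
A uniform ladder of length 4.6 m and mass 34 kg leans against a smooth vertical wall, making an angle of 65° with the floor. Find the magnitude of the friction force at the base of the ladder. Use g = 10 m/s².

f ≈ 79.3 N

About the foot of the ladder:
Ladder weight 34×10 = 340 N acts at 2.3 m along the ladder; its horizontal arm is 2.3·cos65° = 0.972 m → τ = 330.5 N·m clockwise.
Wall normal N acts horizontally at the top; its moment arm is the height L sinθ = 4.6·sin65° = 4.169 m, counterclockwise.
Setting net torque to zero: N × 4.169 = 330.5 → N = 79.3 N.
ΣFx = 0: friction at the foot balances the wall's push, so f = N_wall = 79.3 N.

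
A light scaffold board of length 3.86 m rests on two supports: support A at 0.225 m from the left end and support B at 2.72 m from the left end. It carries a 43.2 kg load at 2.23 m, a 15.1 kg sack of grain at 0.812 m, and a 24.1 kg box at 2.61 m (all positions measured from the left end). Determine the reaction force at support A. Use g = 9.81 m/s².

Take moments about support B.
Load: 43.2 × 9.81 = 423.8 N down at 2.23 m → arm 0.49 m, τ = 423.8 × 0.49 = 207.7 N·m counterclockwise.
Sack of grain: 15.1 × 9.81 = 148.1 N down at 0.812 m → arm 1.908 m, τ = 148.1 × 1.908 = 282.6 N·m counterclockwise.
Box: 24.1 × 9.81 = 236.4 N down at 2.61 m → arm 0.11 m, τ = 236.4 × 0.11 = 26 N·m counterclockwise.
Net load moment about support B = 516.3 N·m counterclockwise.
Reaction R at support A is upward at 0.225 m, arm 2.495 m → moment R × 2.495 clockwise.
Στ = 0 ⇒ R × 2.495 = 516.3 ⇒ R = 207 N.

R_A ≈ 207 N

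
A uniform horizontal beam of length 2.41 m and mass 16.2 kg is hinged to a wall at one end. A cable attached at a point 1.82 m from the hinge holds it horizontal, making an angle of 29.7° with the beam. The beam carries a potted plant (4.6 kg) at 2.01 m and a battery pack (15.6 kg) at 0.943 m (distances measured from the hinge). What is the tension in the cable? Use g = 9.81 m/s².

Taking torques about the hinge:
Beam weight: 16.2 × 9.81 = 158.9 N down at 1.205 m → arm 1.205 m, τ = 158.9 × 1.205 = 191.5 N·m clockwise.
Potted plant: 4.6 × 9.81 = 45.13 N down at 2.01 m → arm 2.01 m, τ = 45.13 × 2.01 = 90.71 N·m clockwise.
Battery pack: 15.6 × 9.81 = 153 N down at 0.943 m → arm 0.943 m, τ = 153 × 0.943 = 144.3 N·m clockwise.
Total clockwise load moment = 426.5 N·m.
The cable tension T acts at 1.82 m; only its component perpendicular to the beam, T sinθ, produces torque. sin 29.7° = 0.4955.
For rotational equilibrium, T × 1.82 × 0.4955 = 426.5, so T = 426.5 / 0.9018 = 473 N.

T ≈ 473 N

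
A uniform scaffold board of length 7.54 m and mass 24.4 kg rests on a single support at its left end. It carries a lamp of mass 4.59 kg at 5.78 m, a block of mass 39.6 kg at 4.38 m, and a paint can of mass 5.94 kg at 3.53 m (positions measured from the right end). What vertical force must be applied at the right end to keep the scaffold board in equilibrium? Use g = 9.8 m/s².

Choose the left end as the axis so the unknown pivot reaction has zero arm there.
Beam weight: 24.4 × 9.8 = 239.1 N down at 3.77 m → arm 3.77 m, τ = 239.1 × 3.77 = 901.4 N·m clockwise.
Lamp: 4.59 × 9.8 = 44.98 N down at 5.78 m → arm 1.76 m, τ = 44.98 × 1.76 = 79.16 N·m clockwise.
Block: 39.6 × 9.8 = 388.1 N down at 4.38 m → arm 3.16 m, τ = 388.1 × 3.16 = 1226 N·m clockwise.
Paint can: 5.94 × 9.8 = 58.21 N down at 3.53 m → arm 4.01 m, τ = 58.21 × 4.01 = 233.4 N·m clockwise.
Net moment of the loads = 2440 N·m clockwise.
The upward force F acts at the right end, arm 7.54 m, giving F × 7.54 counterclockwise.
Setting net torque to zero: F × 7.54 = 2440 → F = 2440 / 7.54 = 324 N.

F ≈ 324 N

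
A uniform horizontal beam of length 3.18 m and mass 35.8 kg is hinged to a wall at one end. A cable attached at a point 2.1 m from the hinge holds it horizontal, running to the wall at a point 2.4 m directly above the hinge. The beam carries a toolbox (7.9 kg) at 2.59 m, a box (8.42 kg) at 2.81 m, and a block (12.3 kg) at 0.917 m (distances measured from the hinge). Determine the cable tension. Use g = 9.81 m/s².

T ≈ 697 N

Take moments about the hinge.
Beam weight: 35.8 × 9.81 = 351.2 N down at 1.59 m → arm 1.59 m, τ = 351.2 × 1.59 = 558.4 N·m clockwise.
Toolbox: 7.9 × 9.81 = 77.5 N down at 2.59 m → arm 2.59 m, τ = 77.5 × 2.59 = 200.7 N·m clockwise.
Box: 8.42 × 9.81 = 82.6 N down at 2.81 m → arm 2.81 m, τ = 82.6 × 2.81 = 232.1 N·m clockwise.
Block: 12.3 × 9.81 = 120.7 N down at 0.917 m → arm 0.917 m, τ = 120.7 × 0.917 = 110.7 N·m clockwise.
Total clockwise load moment = 1102 N·m.
The cable tension T acts at 2.1 m; only its component perpendicular to the beam, T sinθ, produces torque. sinθ = h/√(h²+d²) = 2.4/√(2.4²+2.1²) = 0.7526.
Στ = 0 ⇒ T × 2.1 × 0.7526 = 1102 ⇒ T = 1102 / 1.58 = 697 N.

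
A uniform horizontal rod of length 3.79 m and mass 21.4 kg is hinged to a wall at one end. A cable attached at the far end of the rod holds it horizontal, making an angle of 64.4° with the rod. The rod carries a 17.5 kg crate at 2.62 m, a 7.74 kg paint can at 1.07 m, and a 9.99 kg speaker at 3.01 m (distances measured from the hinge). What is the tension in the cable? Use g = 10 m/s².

About the hinge:
Beam weight: 21.4 × 10 = 214 N down at 1.895 m → arm 1.895 m, τ = 214 × 1.895 = 405.5 N·m clockwise.
Crate: 17.5 × 10 = 175 N down at 2.62 m → arm 2.62 m, τ = 175 × 2.62 = 458.5 N·m clockwise.
Paint can: 7.74 × 10 = 77.4 N down at 1.07 m → arm 1.07 m, τ = 77.4 × 1.07 = 82.82 N·m clockwise.
Speaker: 9.99 × 10 = 99.9 N down at 3.01 m → arm 3.01 m, τ = 99.9 × 3.01 = 300.7 N·m clockwise.
Total clockwise load moment = 1248 N·m.
The cable tension T acts at 3.79 m; only its component perpendicular to the rod, T sinθ, produces torque. sin 64.4° = 0.9018.
Balancing moments: T × 3.79 × 0.9018 = 1248, giving T = 1248 / 3.418 = 365 N.

T ≈ 365 N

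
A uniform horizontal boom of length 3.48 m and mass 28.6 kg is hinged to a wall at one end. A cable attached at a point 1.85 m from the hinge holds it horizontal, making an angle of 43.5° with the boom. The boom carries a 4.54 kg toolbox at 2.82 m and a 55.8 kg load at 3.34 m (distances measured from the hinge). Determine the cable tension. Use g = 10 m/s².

Take moments about the hinge.
Beam weight: 28.6 × 10 = 286 N down at 1.74 m → arm 1.74 m, τ = 286 × 1.74 = 497.6 N·m clockwise.
Toolbox: 4.54 × 10 = 45.4 N down at 2.82 m → arm 2.82 m, τ = 45.4 × 2.82 = 128 N·m clockwise.
Load: 55.8 × 10 = 558 N down at 3.34 m → arm 3.34 m, τ = 558 × 3.34 = 1864 N·m clockwise.
Total clockwise load moment = 2490 N·m.
The cable tension T acts at 1.85 m; only its component perpendicular to the boom, T sinθ, produces torque. sin 43.5° = 0.6884.
Balancing moments: T × 1.85 × 0.6884 = 2490, giving T = 2490 / 1.274 = 1950 N.

T ≈ 1950 N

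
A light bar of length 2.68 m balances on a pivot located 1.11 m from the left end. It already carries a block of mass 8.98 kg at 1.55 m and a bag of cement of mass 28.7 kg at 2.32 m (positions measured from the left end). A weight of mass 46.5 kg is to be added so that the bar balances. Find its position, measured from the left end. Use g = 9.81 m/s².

x ≈ 0.278 m from the left end

Choose the pivot (at 1.11 m from the left end) as the axis so the support reaction has zero arm there.
Block: 8.98 × 9.81 = 88.09 N down at 1.55 m → arm 0.44 m, τ = 88.09 × 0.44 = 38.76 N·m clockwise.
Bag of cement: 28.7 × 9.81 = 281.5 N down at 2.32 m → arm 1.21 m, τ = 281.5 × 1.21 = 340.6 N·m clockwise.
Net moment of existing loads = 379.4 N·m clockwise.
The weight weighs 46.5 × 9.81 = 456.2 N and must supply an equal counterclockwise moment, so its lever arm about the pivot is 379.4 / 456.2 = 0.832 m.
That puts it at 1.11 − 0.832 = 0.278 m from the left end.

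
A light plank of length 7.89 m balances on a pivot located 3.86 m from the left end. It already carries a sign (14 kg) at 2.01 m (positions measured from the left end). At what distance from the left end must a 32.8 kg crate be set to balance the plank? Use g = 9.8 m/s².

Choose the pivot (at 3.86 m from the left end) as the axis so the support reaction has zero arm there.
Sign: 14 × 9.8 = 137.2 N down at 2.01 m → arm 1.85 m, τ = 137.2 × 1.85 = 253.8 N·m counterclockwise.
Net moment of existing loads = 253.8 N·m counterclockwise.
The crate weighs 32.8 × 9.8 = 321.4 N and must supply an equal clockwise moment, so its lever arm about the pivot is 253.8 / 321.4 = 0.79 m.
That puts it at 3.86 + 0.79 = 4.65 m from the left end.

x ≈ 4.65 m from the left end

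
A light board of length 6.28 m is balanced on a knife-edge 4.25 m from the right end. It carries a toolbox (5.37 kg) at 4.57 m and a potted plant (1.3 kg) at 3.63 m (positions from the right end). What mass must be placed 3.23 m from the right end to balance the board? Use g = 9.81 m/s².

Sum moments about the knife-edge (at 4.25 m from the right end) (the support reaction has zero arm there).
Toolbox: 5.37 × 9.81 = 52.68 N down at 4.57 m → arm 0.32 m, τ = 52.68 × 0.32 = 16.86 N·m counterclockwise.
Potted plant: 1.3 × 9.81 = 12.75 N down at 3.63 m → arm 0.62 m, τ = 12.75 × 0.62 = 7.905 N·m clockwise.
Net moment of known loads = 8.955 N·m counterclockwise.
An unknown mass m at 3.23 m has arm 1.02 m; its moment is m·g·1.02 clockwise.
Στ = 0 ⇒ m × 9.81 × 1.02 = 8.955 ⇒ m = 8.955 / (9.81 × 1.02) = 0.895 kg.

m ≈ 0.895 kg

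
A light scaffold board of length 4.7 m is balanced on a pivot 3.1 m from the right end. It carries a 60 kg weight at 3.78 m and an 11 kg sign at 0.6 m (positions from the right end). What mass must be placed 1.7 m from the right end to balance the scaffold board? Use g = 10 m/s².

Taking torques about the pivot (at 3.1 m from the right end):
Weight: 60 × 10 = 600 N down at 3.78 m → arm 0.68 m, τ = 600 × 0.68 = 408 N·m counterclockwise.
Sign: 11 × 10 = 110 N down at 0.6 m → arm 2.5 m, τ = 110 × 2.5 = 275 N·m clockwise.
Net moment of known loads = 133 N·m counterclockwise.
An unknown mass m at 1.7 m has arm 1.4 m; its moment is m·g·1.4 clockwise.
For rotational equilibrium, m × 10 × 1.4 = 133, so m = 133 / (10 × 1.4) = 9.5 kg.

m ≈ 9.5 kg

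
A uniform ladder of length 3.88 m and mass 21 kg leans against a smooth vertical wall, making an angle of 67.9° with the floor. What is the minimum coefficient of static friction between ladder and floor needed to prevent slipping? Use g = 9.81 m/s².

μ_min ≈ 0.203

Sum moments about the foot of the ladder (the floor normal and friction both act there and drop out).
Ladder weight 21×9.81 = 206 N acts at 1.94 m along the ladder; its horizontal arm is 1.94·cos67.9° = 0.7299 m → τ = 150.4 N·m clockwise.
Wall normal N acts horizontally at the top; its moment arm is the height L sinθ = 3.88·sin67.9° = 3.595 m, counterclockwise.
Balancing moments: N × 3.595 = 150.4, giving N = 41.84 N.
ΣFx = 0 ⇒ f = N_wall = 41.84 N. ΣFy = 0 ⇒ N_floor = 206 N.
μ_min = f / N_floor = 41.84 / 206 = 0.203.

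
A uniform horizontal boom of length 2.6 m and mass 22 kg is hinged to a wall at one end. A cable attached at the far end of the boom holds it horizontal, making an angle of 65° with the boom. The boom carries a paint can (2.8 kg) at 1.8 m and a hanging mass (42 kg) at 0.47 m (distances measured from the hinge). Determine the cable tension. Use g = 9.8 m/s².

About the hinge:
Beam weight: 22 × 9.8 = 215.6 N down at 1.3 m → arm 1.3 m, τ = 215.6 × 1.3 = 280.3 N·m clockwise.
Paint can: 2.8 × 9.8 = 27.44 N down at 1.8 m → arm 1.8 m, τ = 27.44 × 1.8 = 49.39 N·m clockwise.
Hanging mass: 42 × 9.8 = 411.6 N down at 0.47 m → arm 0.47 m, τ = 411.6 × 0.47 = 193.5 N·m clockwise.
Total clockwise load moment = 523.2 N·m.
The cable tension T acts at 2.6 m; only its component perpendicular to the boom, T sinθ, produces torque. sin 65° = 0.9063.
Στ = 0 ⇒ T × 2.6 × 0.9063 = 523.2 ⇒ T = 523.2 / 2.356 = 222 N.

T ≈ 222 N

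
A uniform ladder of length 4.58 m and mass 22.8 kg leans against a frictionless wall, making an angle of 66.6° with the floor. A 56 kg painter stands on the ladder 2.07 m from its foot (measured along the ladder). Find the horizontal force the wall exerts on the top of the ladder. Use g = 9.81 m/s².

About the foot of the ladder:
Ladder weight 22.8×9.81 = 223.7 N acts at 2.29 m along the ladder; its horizontal arm is 2.29·cos66.6° = 0.9095 m → τ = 203.5 N·m clockwise.
Painter: 56×9.81 = 549.4 N at 2.07 m → arm 0.8221 m → τ = 451.7 N·m clockwise.
Wall normal N acts horizontally at the top; its moment arm is the height L sinθ = 4.58·sin66.6° = 4.203 m, counterclockwise.
Balancing moments: N × 4.203 = 655.2, giving N = 156 N.

N_wall ≈ 156 N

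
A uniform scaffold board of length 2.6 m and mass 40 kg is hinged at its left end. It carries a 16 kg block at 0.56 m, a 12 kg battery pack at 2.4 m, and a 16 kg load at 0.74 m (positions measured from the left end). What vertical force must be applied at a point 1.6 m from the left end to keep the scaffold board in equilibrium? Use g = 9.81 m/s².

About the left end:
Beam weight: 40 × 9.81 = 392.4 N down at 1.3 m → arm 1.3 m, τ = 392.4 × 1.3 = 510.1 N·m clockwise.
Block: 16 × 9.81 = 157 N down at 0.56 m → arm 0.56 m, τ = 157 × 0.56 = 87.92 N·m clockwise.
Battery pack: 12 × 9.81 = 117.7 N down at 2.4 m → arm 2.4 m, τ = 117.7 × 2.4 = 282.5 N·m clockwise.
Load: 16 × 9.81 = 157 N down at 0.74 m → arm 0.74 m, τ = 157 × 0.74 = 116.2 N·m clockwise.
Net moment of the loads = 996.7 N·m clockwise.
The upward force F acts at a point 1.6 m from the left end, arm 1.6 m, giving F × 1.6 counterclockwise.
Balancing moments: F × 1.6 = 996.7, giving F = 996.7 / 1.6 = 623 N.

F ≈ 623 N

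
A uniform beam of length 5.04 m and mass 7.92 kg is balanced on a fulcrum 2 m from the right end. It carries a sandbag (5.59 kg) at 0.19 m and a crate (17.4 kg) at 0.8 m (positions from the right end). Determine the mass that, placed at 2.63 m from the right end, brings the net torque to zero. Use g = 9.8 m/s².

Sum moments about the fulcrum (at 2 m from the right end) (the support reaction has zero arm there).
Beam weight: 7.92 × 9.8 = 77.62 N down at 2.52 m → arm 0.52 m, τ = 77.62 × 0.52 = 40.36 N·m counterclockwise.
Sandbag: 5.59 × 9.8 = 54.78 N down at 0.19 m → arm 1.81 m, τ = 54.78 × 1.81 = 99.15 N·m clockwise.
Crate: 17.4 × 9.8 = 170.5 N down at 0.8 m → arm 1.2 m, τ = 170.5 × 1.2 = 204.6 N·m clockwise.
Net moment of known loads = 263.4 N·m clockwise.
An unknown mass m at 2.63 m has arm 0.63 m; its moment is m·g·0.63 counterclockwise.
Στ = 0 ⇒ m × 9.8 × 0.63 = 263.4 ⇒ m = 263.4 / (9.8 × 0.63) = 42.7 kg.

m ≈ 42.7 kg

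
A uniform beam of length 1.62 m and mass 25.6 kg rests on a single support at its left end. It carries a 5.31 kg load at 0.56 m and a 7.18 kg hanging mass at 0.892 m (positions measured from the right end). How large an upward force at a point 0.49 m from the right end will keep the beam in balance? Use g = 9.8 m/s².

F ≈ 274 N

Take moments about the left end.
Beam weight: 25.6 × 9.8 = 250.9 N down at 0.81 m → arm 0.81 m, τ = 250.9 × 0.81 = 203.2 N·m clockwise.
Load: 5.31 × 9.8 = 52.04 N down at 0.56 m → arm 1.06 m, τ = 52.04 × 1.06 = 55.16 N·m clockwise.
Hanging mass: 7.18 × 9.8 = 70.36 N down at 0.892 m → arm 0.728 m, τ = 70.36 × 0.728 = 51.22 N·m clockwise.
Net moment of the loads = 309.6 N·m clockwise.
The upward force F acts at a point 0.49 m from the right end, arm 1.13 m, giving F × 1.13 counterclockwise.
For rotational equilibrium, F × 1.13 = 309.6, so F = 309.6 / 1.13 = 274 N.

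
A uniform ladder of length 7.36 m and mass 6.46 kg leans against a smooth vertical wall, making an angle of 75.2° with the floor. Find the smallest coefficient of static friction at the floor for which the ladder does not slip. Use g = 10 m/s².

μ_min ≈ 0.132

Take moments about the foot of the ladder.
Ladder weight 6.46×10 = 64.6 N acts at 3.68 m along the ladder; its horizontal arm is 3.68·cos75.2° = 0.94 m → τ = 60.72 N·m clockwise.
Wall normal N acts horizontally at the top; its moment arm is the height L sinθ = 7.36·sin75.2° = 7.116 m, counterclockwise.
Setting net torque to zero: N × 7.116 = 60.72 → N = 8.533 N.
ΣFx = 0 ⇒ f = N_wall = 8.533 N. ΣFy = 0 ⇒ N_floor = 64.6 N.
μ_min = f / N_floor = 8.533 / 64.6 = 0.132.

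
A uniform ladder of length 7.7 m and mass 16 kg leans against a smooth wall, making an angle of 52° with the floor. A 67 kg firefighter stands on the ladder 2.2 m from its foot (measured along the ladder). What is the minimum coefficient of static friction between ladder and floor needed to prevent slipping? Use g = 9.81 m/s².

Take moments about the foot of the ladder.
Ladder weight 16×9.81 = 157 N acts at 3.85 m along the ladder; its horizontal arm is 3.85·cos52° = 2.37 m → τ = 372.1 N·m clockwise.
Firefighter: 67×9.81 = 657.3 N at 2.2 m → arm 1.354 m → τ = 890 N·m clockwise.
Wall normal N acts horizontally at the top; its moment arm is the height L sinθ = 7.7·sin52° = 6.068 m, counterclockwise.
For rotational equilibrium, N × 6.068 = 1262, so N = 208 N.
ΣFx = 0 ⇒ f = N_wall = 208 N. ΣFy = 0 ⇒ N_floor = 814.3 N.
μ_min = f / N_floor = 208 / 814.3 = 0.255.

μ_min ≈ 0.255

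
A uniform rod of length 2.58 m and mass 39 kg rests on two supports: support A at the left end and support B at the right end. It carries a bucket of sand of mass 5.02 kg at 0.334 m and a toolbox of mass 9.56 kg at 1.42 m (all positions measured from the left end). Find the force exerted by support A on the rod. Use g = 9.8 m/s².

R_A ≈ 276 N

Sum moments about support B (its reaction then has zero moment arm).
Beam weight: 39 × 9.8 = 382.2 N down at 1.29 m → arm 1.29 m, τ = 382.2 × 1.29 = 493 N·m counterclockwise.
Bucket of sand: 5.02 × 9.8 = 49.2 N down at 0.334 m → arm 2.246 m, τ = 49.2 × 2.246 = 110.5 N·m counterclockwise.
Toolbox: 9.56 × 9.8 = 93.69 N down at 1.42 m → arm 1.16 m, τ = 93.69 × 1.16 = 108.7 N·m counterclockwise.
Net load moment about support B = 712.2 N·m counterclockwise.
Reaction R at support A is upward at 0 m, arm 2.58 m → moment R × 2.58 clockwise.
Setting net torque to zero: R × 2.58 = 712.2 → R = 276 N.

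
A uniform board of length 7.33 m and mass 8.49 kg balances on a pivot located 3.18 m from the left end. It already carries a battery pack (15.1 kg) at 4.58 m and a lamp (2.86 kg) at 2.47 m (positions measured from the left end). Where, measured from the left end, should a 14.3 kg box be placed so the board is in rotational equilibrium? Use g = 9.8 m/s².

Choose the pivot (at 3.18 m from the left end) as the axis so the support reaction has zero arm there.
Beam weight: 8.49 × 9.8 = 83.2 N down at 3.665 m → arm 0.485 m, τ = 83.2 × 0.485 = 40.35 N·m clockwise.
Battery pack: 15.1 × 9.8 = 148 N down at 4.58 m → arm 1.4 m, τ = 148 × 1.4 = 207.2 N·m clockwise.
Lamp: 2.86 × 9.8 = 28.03 N down at 2.47 m → arm 0.71 m, τ = 28.03 × 0.71 = 19.9 N·m counterclockwise.
Net moment of existing loads = 227.6 N·m clockwise.
The box weighs 14.3 × 9.8 = 140.1 N and must supply an equal counterclockwise moment, so its lever arm about the pivot is 227.6 / 140.1 = 1.62 m.
That puts it at 3.18 − 1.62 = 1.56 m from the left end.

x ≈ 1.56 m from the left end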